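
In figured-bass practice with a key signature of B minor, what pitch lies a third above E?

Counting 2 letter steps above E lands on G; in B minor, that letter is G.

G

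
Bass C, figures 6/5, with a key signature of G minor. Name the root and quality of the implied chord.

The figures 6/5 indicate a seventh chord in first inversion.
In first inversion the root lies a sixth above the bass: a sixth above C in G minor is A.
The chord tones are C, Eb, G, A, giving A half-diminished seventh.

A half-diminished seventh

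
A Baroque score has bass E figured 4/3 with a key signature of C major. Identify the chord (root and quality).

A minor seventh

The figures 4/3 indicate a seventh chord in second inversion.
In second inversion the root lies a fourth above the bass: a fourth above E in C major is A.
The chord tones are E, G, A, C, giving A minor seventh.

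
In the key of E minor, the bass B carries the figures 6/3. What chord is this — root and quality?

The figures 6/3 indicate a triad in first inversion.
In first inversion the root lies a sixth above the bass: a sixth above B in E minor is G.
The chord tones are B, D, G, giving G major.

G major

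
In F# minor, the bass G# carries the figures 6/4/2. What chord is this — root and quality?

A major seventh

The figures 6/4/2 indicate a seventh chord in third inversion.
In third inversion the root lies a second above the bass: a second above G# in F# minor is A.
The chord tones are G#, A, C#, E, giving A major seventh.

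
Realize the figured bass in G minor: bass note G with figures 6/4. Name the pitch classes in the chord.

G, C, Eb

A fourth above G in this key is C.
A sixth above G in this key is Eb.
Together with the bass G, this spells C minor in second inversion.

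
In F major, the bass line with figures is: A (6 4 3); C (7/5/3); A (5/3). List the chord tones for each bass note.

A, C, D, F | C, E, G, Bb | A, C, E

A (6/4/3): A, C, D, F.
C (7/5/3): C, E, G, Bb.
A (5/3): A, C, E.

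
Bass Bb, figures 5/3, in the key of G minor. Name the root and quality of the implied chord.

The figures 5/3 indicate a triad in root position.
In root position the bass is the root, so the root is Bb.
The chord tones are Bb, D, F, giving Bb major.

Bb major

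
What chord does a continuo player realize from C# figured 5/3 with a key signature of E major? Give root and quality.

The figures 5/3 indicate a triad in root position.
In root position the bass is the root, so the root is C#.
The chord tones are C#, E, G#, giving C# minor.

C# minor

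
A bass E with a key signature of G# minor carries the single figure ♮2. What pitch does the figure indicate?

Counting 1 letter step above E lands on F; in G# minor, that letter is F#.
The ♮2 figure makes it natural, giving F.

F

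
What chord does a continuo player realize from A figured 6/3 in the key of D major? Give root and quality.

F# minor

The figures 6/3 indicate a triad in first inversion.
In first inversion the root lies a sixth above the bass: a sixth above A in D major is F#.
The chord tones are A, C#, F#, giving F# minor.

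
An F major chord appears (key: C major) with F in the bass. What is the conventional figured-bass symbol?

no figures

F is the root of F major, so the chord is in root position.
A triad in root position is figured 5/3, conventionally abbreviated (no figures — root-position triad).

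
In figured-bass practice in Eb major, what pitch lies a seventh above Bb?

Counting 6 letter steps above Bb lands on A; in Eb major, that letter is Ab.

Ab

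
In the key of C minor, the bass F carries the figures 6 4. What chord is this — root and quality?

Bb major

The figures 6 4 indicate a triad in second inversion.
In second inversion the root lies a fourth above the bass: a fourth above F in C minor is Bb.
The chord tones are F, Bb, D, giving Bb major.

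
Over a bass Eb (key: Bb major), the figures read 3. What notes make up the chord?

Eb, G, Bb

The written figures 3 are shorthand for 5/3: the 5 is implied.
A third above Eb in this key is G.
A fifth above Eb in this key is Bb.
Together with the bass Eb, this spells Eb major in root position.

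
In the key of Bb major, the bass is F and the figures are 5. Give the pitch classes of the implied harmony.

The written figures 5 are shorthand for 5/3: the 3 is implied.
A third above F in this key is A.
A fifth above F in this key is C.
Together with the bass F, this spells F major in root position.

F, A, C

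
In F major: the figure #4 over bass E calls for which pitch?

Counting 3 letter steps above E lands on A; in F major, that letter is A.
The #4 figure raises it a semitone, giving A#.

A#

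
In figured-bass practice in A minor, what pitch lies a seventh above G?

F

Counting 6 letter steps above G lands on F; in A minor, that letter is F.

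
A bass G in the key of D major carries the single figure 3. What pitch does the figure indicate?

Counting 2 letter steps above G lands on B; in D major, that letter is B.

B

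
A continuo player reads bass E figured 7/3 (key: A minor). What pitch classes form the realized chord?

The written figures 7/3 are shorthand for 7/5/3: the 5 is implied.
A third above E in this key is G.
A fifth above E in this key is B.
A seventh above E in this key is D.
Together with the bass E, this spells E minor seventh in root position.

E, G, B, D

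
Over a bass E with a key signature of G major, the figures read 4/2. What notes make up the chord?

E, F#, A, C

The written figures 4/2 are shorthand for 6/4/2: the 6 is implied.
A second above E in this key is F#.
A fourth above E in this key is A.
A sixth above E in this key is C.
Together with the bass E, this spells F# half-diminished seventh in third inversion.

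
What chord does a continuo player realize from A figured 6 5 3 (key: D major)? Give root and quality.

F# minor seventh

The figures 6 5 3 indicate a seventh chord in first inversion.
In first inversion the root lies a sixth above the bass: a sixth above A in D major is F#.
The chord tones are A, C#, E, F#, giving F# minor seventh.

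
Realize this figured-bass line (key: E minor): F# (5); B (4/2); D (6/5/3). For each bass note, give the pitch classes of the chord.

F#, A, C | B, C, E, G | D, F#, A, B

F# (5/3): F#, A, C.
B (6/4/2): B, C, E, G.
D (6/5/3): D, F#, A, B.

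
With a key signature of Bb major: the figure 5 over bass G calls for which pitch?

D

Counting 4 letter steps above G lands on D; in Bb major, that letter is D.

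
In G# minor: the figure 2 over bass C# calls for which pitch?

D#

Counting 1 letter step above C# lands on D; in G# minor, that letter is D#.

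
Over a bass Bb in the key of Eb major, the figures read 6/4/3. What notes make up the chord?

A third above Bb in this key is D.
A fourth above Bb in this key is Eb.
A sixth above Bb in this key is G.
Together with the bass Bb, this spells Eb major seventh in second inversion.

Bb, D, Eb, G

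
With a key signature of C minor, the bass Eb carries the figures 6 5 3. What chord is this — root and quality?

The figures 6 5 3 indicate a seventh chord in first inversion.
In first inversion the root lies a sixth above the bass: a sixth above Eb in C minor is C.
The chord tones are Eb, G, Bb, C, giving C minor seventh.

C minor seventh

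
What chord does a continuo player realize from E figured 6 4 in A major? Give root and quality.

The figures 6 4 indicate a triad in second inversion.
In second inversion the root lies a fourth above the bass: a fourth above E in A major is A.
The chord tones are E, A, C#, giving A major.

A major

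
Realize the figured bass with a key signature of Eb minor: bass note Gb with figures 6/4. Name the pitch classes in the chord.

Gb, Cb, Eb

A fourth above Gb in this key is Cb.
A sixth above Gb in this key is Eb.
Together with the bass Gb, this spells Cb major in second inversion.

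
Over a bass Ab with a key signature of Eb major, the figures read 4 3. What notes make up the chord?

The written figures 4 3 are shorthand for 6/4/3: the 6 is implied.
A third above Ab in this key is C.
A fourth above Ab in this key is D.
A sixth above Ab in this key is F.
Together with the bass Ab, this spells D half-diminished seventh in second inversion.

Ab, C, D, F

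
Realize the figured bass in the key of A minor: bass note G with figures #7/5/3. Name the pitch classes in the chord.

G, B, D, F#

A third above G in this key is B.
A fifth above G in this key is D.
A seventh above G in this key is F, raised to F# by the sharp.
Together with the bass G, this spells G major seventh in root position.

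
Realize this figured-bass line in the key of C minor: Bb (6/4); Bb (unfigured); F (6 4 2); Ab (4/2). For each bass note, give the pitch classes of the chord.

Bb, Eb, G | Bb, D, F | F, G, Bb, D | Ab, Bb, D, F

Bb (6/4): Bb, Eb, G.
Bb (5/3): Bb, D, F.
F (6/4/2): F, G, Bb, D.
Ab (6/4/2): Ab, Bb, D, F.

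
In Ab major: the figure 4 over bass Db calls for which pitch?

Counting 3 letter steps above Db lands on G; in Ab major, that letter is G.

G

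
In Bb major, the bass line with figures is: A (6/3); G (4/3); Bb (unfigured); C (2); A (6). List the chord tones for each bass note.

A, C, F | G, Bb, C, Eb | Bb, D, F | C, D, F, A | A, C, F

A (6/3): A, C, F.
G (6/4/3): G, Bb, C, Eb.
Bb (5/3): Bb, D, F.
C (6/4/2): C, D, F, A.
A (6/3): A, C, F.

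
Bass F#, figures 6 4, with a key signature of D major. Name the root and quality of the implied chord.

B minor

The figures 6 4 indicate a triad in second inversion.
In second inversion the root lies a fourth above the bass: a fourth above F# in D major is B.
The chord tones are F#, B, D, giving B minor.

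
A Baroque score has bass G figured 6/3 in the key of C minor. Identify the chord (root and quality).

The figures 6/3 indicate a triad in first inversion.
In first inversion the root lies a sixth above the bass: a sixth above G in C minor is Eb.
The chord tones are G, Bb, Eb, giving Eb major.

Eb major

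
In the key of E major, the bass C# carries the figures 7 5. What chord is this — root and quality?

C# minor seventh

The figures 7 5 indicate a seventh chord in root position.
In root position the bass is the root, so the root is C#.
The chord tones are C#, E, G#, B, giving C# minor seventh.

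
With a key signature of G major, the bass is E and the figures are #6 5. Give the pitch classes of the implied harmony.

The written figures #6 5 are shorthand for 6/5/3: the 3 is implied.
A third above E in this key is G.
A fifth above E in this key is B.
A sixth above E in this key is C, raised to C# by the sharp.
Together with the bass E, this spells C# half-diminished seventh in first inversion.

E, G, B, C#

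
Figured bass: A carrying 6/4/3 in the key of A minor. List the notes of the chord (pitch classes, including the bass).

A, C, D, F

A third above A in this key is C.
A fourth above A in this key is D.
A sixth above A in this key is F.
Together with the bass A, this spells D minor seventh in second inversion.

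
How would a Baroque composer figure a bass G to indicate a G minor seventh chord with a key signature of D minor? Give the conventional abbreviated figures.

G is the root of G minor seventh, so the chord is in root position.
A seventh chord in root position is figured 7/5/3, conventionally abbreviated 7.

7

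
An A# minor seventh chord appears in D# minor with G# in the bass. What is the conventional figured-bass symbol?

4/2

G# is the seventh of A# minor seventh, so the chord is in third inversion.
A seventh chord in third inversion is figured 6/4/2, conventionally abbreviated 4/2.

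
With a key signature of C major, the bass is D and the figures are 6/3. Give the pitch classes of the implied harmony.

A third above D in this key is F.
A sixth above D in this key is B.
Together with the bass D, this spells B diminished in first inversion.

D, F, B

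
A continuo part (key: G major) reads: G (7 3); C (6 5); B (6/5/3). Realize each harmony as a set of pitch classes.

G, B, D, F# | C, E, G, A | B, D, F#, G

G (7/5/3): G, B, D, F#.
C (6/5/3): C, E, G, A.
B (6/5/3): B, D, F#, G.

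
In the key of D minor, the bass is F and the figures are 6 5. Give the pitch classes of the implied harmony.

The written figures 6 5 are shorthand for 6/5/3: the 3 is implied.
A third above F in this key is A.
A fifth above F in this key is C.
A sixth above F in this key is D.
Together with the bass F, this spells D minor seventh in first inversion.

F, A, C, D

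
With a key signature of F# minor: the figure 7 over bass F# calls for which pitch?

E

Counting 6 letter steps above F# lands on E; in F# minor, that letter is E.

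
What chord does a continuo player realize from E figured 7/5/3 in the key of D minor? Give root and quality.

E half-diminished seventh

The figures 7/5/3 indicate a seventh chord in root position.
In root position the bass is the root, so the root is E.
The chord tones are E, G, Bb, D, giving E half-diminished seventh.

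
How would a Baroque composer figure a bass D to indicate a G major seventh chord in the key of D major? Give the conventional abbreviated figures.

D is the fifth of G major seventh, so the chord is in second inversion.
A seventh chord in second inversion is figured 6/4/3, conventionally abbreviated 4/3.

4/3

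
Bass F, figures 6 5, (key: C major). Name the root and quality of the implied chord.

D minor seventh

The figures 6 5 indicate a seventh chord in first inversion.
In first inversion the root lies a sixth above the bass: a sixth above F in C major is D.
The chord tones are F, A, C, D, giving D minor seventh.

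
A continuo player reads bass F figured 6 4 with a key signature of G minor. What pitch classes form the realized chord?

F, Bb, D

A fourth above F in this key is Bb.
A sixth above F in this key is D.
Together with the bass F, this spells Bb major in second inversion.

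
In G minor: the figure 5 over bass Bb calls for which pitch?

Counting 4 letter steps above Bb lands on F; in G minor, that letter is F.

F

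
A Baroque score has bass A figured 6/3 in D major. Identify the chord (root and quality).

The figures 6/3 indicate a triad in first inversion.
In first inversion the root lies a sixth above the bass: a sixth above A in D major is F#.
The chord tones are A, C#, F#, giving F# minor.

F# minor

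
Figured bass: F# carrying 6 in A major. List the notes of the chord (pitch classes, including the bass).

F#, A, D

The written figures 6 are shorthand for 6/3: the 3 is implied.
A third above F# in this key is A.
A sixth above F# in this key is D.
Together with the bass F#, this spells D major in first inversion.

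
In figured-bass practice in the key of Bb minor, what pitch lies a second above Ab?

Counting 1 letter step above Ab lands on B; in Bb minor, that letter is Bb.

Bb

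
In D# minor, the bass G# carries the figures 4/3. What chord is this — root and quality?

The figures 4/3 indicate a seventh chord in second inversion.
In second inversion the root lies a fourth above the bass: a fourth above G# in D# minor is C#.
The chord tones are G#, B, C#, E#, giving C# dominant seventh.

C# dominant seventh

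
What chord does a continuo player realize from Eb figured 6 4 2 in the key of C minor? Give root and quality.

F minor seventh

The figures 6 4 2 indicate a seventh chord in third inversion.
In third inversion the root lies a second above the bass: a second above Eb in C minor is F.
The chord tones are Eb, F, Ab, C, giving F minor seventh.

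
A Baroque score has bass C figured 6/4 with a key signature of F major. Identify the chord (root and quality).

The figures 6/4 indicate a triad in second inversion.
In second inversion the root lies a fourth above the bass: a fourth above C in F major is F.
The chord tones are C, F, A, giving F major.

F major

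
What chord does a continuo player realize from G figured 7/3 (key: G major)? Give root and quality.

The figures 7/3 indicate a seventh chord in root position.
In root position the bass is the root, so the root is G.
The chord tones are G, B, D, F#, giving G major seventh.

G major seventh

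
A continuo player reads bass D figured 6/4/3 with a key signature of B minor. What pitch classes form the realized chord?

A third above D in this key is F#.
A fourth above D in this key is G.
A sixth above D in this key is B.
Together with the bass D, this spells G major seventh in second inversion.

D, F#, G, B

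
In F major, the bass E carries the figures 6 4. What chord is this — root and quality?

A minor

The figures 6 4 indicate a triad in second inversion.
In second inversion the root lies a fourth above the bass: a fourth above E in F major is A.
The chord tones are E, A, C, giving A minor.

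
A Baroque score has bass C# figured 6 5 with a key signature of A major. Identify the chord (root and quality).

A major seventh

The figures 6 5 indicate a seventh chord in first inversion.
In first inversion the root lies a sixth above the bass: a sixth above C# in A major is A.
The chord tones are C#, E, G#, A, giving A major seventh.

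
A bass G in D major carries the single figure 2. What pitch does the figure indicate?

A

Counting 1 letter step above G lands on A; in D major, that letter is A.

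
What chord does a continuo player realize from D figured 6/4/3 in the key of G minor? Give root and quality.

The figures 6/4/3 indicate a seventh chord in second inversion.
In second inversion the root lies a fourth above the bass: a fourth above D in G minor is G.
The chord tones are D, F, G, Bb, giving G minor seventh.

G minor seventh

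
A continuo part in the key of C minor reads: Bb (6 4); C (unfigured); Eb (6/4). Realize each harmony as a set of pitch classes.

Bb (6/4): Bb, Eb, G.
C (5/3): C, Eb, G.
Eb (6/4): Eb, Ab, C.

Bb, Eb, G | C, Eb, G | Eb, Ab, C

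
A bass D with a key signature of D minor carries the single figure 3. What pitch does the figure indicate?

F

Counting 2 letter steps above D lands on F; in D minor, that letter is F.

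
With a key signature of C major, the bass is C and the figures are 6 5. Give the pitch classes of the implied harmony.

The written figures 6 5 are shorthand for 6/5/3: the 3 is implied.
A third above C in this key is E.
A fifth above C in this key is G.
A sixth above C in this key is A.
Together with the bass C, this spells A minor seventh in first inversion.

C, E, G, A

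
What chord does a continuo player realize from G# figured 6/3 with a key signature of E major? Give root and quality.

E major

The figures 6/3 indicate a triad in first inversion.
In first inversion the root lies a sixth above the bass: a sixth above G# in E major is E.
The chord tones are G#, B, E, giving E major.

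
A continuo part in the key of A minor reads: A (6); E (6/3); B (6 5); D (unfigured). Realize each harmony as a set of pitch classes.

A (6/3): A, C, F.
E (6/3): E, G, C.
B (6/5/3): B, D, F, G.
D (5/3): D, F, A.

A, C, F | E, G, C | B, D, F, G | D, F, A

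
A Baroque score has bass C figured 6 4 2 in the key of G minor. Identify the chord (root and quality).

The figures 6 4 2 indicate a seventh chord in third inversion.
In third inversion the root lies a second above the bass: a second above C in G minor is D.
The chord tones are C, D, F, A, giving D minor seventh.

D minor seventh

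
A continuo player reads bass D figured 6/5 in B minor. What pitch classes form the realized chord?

D, F#, A, B

The written figures 6/5 are shorthand for 6/5/3: the 3 is implied.
A third above D in this key is F#.
A fifth above D in this key is A.
A sixth above D in this key is B.
Together with the bass D, this spells B minor seventh in first inversion.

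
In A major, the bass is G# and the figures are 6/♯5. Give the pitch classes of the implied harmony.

G#, B, D#, E

The written figures 6/♯5 are shorthand for 6/5/3: the 3 is implied.
A third above G# in this key is B.
A fifth above G# in this key is D, raised to D# by the sharp.
A sixth above G# in this key is E.
Together with the bass G#, this spells E major seventh in first inversion.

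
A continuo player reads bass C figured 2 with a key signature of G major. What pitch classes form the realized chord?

The written figures 2 are shorthand for 6/4/2: the 6/4 are implied.
A second above C in this key is D.
A fourth above C in this key is F#.
A sixth above C in this key is A.
Together with the bass C, this spells D dominant seventh in third inversion.

C, D, F#, A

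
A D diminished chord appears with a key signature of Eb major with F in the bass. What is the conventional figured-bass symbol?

6

F is the third of D diminished, so the chord is in first inversion.
A triad in first inversion is figured 6/3, conventionally abbreviated 6.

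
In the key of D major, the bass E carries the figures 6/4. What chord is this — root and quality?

The figures 6/4 indicate a triad in second inversion.
In second inversion the root lies a fourth above the bass: a fourth above E in D major is A.
The chord tones are E, A, C#, giving A major.

A major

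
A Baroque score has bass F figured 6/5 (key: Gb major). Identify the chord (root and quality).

The figures 6/5 indicate a seventh chord in first inversion.
In first inversion the root lies a sixth above the bass: a sixth above F in Gb major is Db.
The chord tones are F, Ab, Cb, Db, giving Db dominant seventh.

Db dominant seventh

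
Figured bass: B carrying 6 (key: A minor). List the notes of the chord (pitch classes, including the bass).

The written figures 6 are shorthand for 6/3: the 3 is implied.
A third above B in this key is D.
A sixth above B in this key is G.
Together with the bass B, this spells G major in first inversion.

B, D, G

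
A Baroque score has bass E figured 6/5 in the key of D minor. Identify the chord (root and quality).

C dominant seventh

The figures 6/5 indicate a seventh chord in first inversion.
In first inversion the root lies a sixth above the bass: a sixth above E in D minor is C.
The chord tones are E, G, Bb, C, giving C dominant seventh.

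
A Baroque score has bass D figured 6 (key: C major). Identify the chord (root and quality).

The figures 6 indicate a triad in first inversion.
In first inversion the root lies a sixth above the bass: a sixth above D in C major is B.
The chord tones are D, F, B, giving B diminished.

B diminished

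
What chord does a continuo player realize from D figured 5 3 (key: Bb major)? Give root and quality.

The figures 5 3 indicate a triad in root position.
In root position the bass is the root, so the root is D.
The chord tones are D, F, A, giving D minor.

D minor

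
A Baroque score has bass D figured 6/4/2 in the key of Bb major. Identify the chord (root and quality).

The figures 6/4/2 indicate a seventh chord in third inversion.
In third inversion the root lies a second above the bass: a second above D in Bb major is Eb.
The chord tones are D, Eb, G, Bb, giving Eb major seventh.

Eb major seventh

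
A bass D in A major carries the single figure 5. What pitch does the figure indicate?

Counting 4 letter steps above D lands on A; in A major, that letter is A.

A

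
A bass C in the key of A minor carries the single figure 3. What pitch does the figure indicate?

E

Counting 2 letter steps above C lands on E; in A minor, that letter is E.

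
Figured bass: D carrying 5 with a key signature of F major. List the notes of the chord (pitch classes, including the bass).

The written figures 5 are shorthand for 5/3: the 3 is implied.
A third above D in this key is F.
A fifth above D in this key is A.
Together with the bass D, this spells D minor in root position.

D, F, A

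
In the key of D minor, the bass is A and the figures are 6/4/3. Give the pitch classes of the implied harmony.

A, C, D, F

A third above A in this key is C.
A fourth above A in this key is D.
A sixth above A in this key is F.
Together with the bass A, this spells D minor seventh in second inversion.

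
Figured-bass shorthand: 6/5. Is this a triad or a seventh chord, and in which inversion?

seventh chord, first inversion

6/5 is shorthand for 6/5/3.
Intervals of 6/5/3 above the bass form a seventh chord; the bass is the third, so this is first inversion.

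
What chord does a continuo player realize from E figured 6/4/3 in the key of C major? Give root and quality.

A minor seventh

The figures 6/4/3 indicate a seventh chord in second inversion.
In second inversion the root lies a fourth above the bass: a fourth above E in C major is A.
The chord tones are E, G, A, C, giving A minor seventh.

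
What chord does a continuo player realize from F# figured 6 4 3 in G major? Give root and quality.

B minor seventh

The figures 6 4 3 indicate a seventh chord in second inversion.
In second inversion the root lies a fourth above the bass: a fourth above F# in G major is B.
The chord tones are F#, A, B, D, giving B minor seventh.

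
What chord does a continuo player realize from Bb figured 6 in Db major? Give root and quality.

The figures 6 indicate a triad in first inversion.
In first inversion the root lies a sixth above the bass: a sixth above Bb in Db major is Gb.
The chord tones are Bb, Db, Gb, giving Gb major.

Gb major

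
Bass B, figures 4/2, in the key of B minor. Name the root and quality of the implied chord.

C# half-diminished seventh

The figures 4/2 indicate a seventh chord in third inversion.
In third inversion the root lies a second above the bass: a second above B in B minor is C#.
The chord tones are B, C#, E, G, giving C# half-diminished seventh.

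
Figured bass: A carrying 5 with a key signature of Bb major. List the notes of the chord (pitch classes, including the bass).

A, C, Eb

The written figures 5 are shorthand for 5/3: the 3 is implied.
A third above A in this key is C.
A fifth above A in this key is Eb.
Together with the bass A, this spells A diminished in root position.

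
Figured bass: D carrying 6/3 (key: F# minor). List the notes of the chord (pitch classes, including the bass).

D, F#, B

A third above D in this key is F#.
A sixth above D in this key is B.
Together with the bass D, this spells B minor in first inversion.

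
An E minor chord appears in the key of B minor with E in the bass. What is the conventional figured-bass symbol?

no figures

E is the root of E minor, so the chord is in root position.
A triad in root position is figured 5/3, conventionally abbreviated (no figures — root-position triad).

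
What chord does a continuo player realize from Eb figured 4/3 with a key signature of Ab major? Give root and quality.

Ab major seventh

The figures 4/3 indicate a seventh chord in second inversion.
In second inversion the root lies a fourth above the bass: a fourth above Eb in Ab major is Ab.
The chord tones are Eb, G, Ab, C, giving Ab major seventh.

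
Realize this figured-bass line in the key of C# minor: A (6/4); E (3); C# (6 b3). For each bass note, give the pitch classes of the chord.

A, D#, F# | E, G#, B | C#, Eb, A

A (6/4): A, D#, F#.
E (5/3): E, G#, B.
C# (6/b3): C#, Eb, A.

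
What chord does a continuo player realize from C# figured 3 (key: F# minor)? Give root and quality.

C# minor

The figures 3 indicate a triad in root position.
In root position the bass is the root, so the root is C#.
The chord tones are C#, E, G#, giving C# minor.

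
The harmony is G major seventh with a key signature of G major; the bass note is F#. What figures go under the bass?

4/2

F# is the seventh of G major seventh, so the chord is in third inversion.
A seventh chord in third inversion is figured 6/4/2, conventionally abbreviated 4/2.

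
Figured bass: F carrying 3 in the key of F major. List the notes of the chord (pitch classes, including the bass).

The written figures 3 are shorthand for 5/3: the 5 is implied.
A third above F in this key is A.
A fifth above F in this key is C.
Together with the bass F, this spells F major in root position.

F, A, C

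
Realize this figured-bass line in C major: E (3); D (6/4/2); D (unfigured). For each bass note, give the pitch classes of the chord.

E (5/3): E, G, B.
D (6/4/2): D, E, G, B.
D (5/3): D, F, A.

E, G, B | D, E, G, B | D, F, A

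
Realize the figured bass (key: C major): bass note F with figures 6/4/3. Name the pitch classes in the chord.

F, A, B, D

A third above F in this key is A.
A fourth above F in this key is B.
A sixth above F in this key is D.
Together with the bass F, this spells B half-diminished seventh in second inversion.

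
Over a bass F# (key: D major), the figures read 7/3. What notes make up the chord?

F#, A, C#, E

The written figures 7/3 are shorthand for 7/5/3: the 5 is implied.
A third above F# in this key is A.
A fifth above F# in this key is C#.
A seventh above F# in this key is E.
Together with the bass F#, this spells F# minor seventh in root position.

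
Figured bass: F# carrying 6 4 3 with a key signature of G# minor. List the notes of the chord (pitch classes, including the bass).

A third above F# in this key is A#.
A fourth above F# in this key is B.
A sixth above F# in this key is D#.
Together with the bass F#, this spells B major seventh in second inversion.

F#, A#, B, D#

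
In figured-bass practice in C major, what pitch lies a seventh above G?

F

Counting 6 letter steps above G lands on F; in C major, that letter is F.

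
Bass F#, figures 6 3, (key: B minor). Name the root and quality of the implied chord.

D major

The figures 6 3 indicate a triad in first inversion.
In first inversion the root lies a sixth above the bass: a sixth above F# in B minor is D.
The chord tones are F#, A, D, giving D major.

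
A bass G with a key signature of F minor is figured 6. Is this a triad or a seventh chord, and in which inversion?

6 is shorthand for 6/3.
Intervals of 6/3 above the bass form a triad; the bass is the third, so this is first inversion.

triad, first inversion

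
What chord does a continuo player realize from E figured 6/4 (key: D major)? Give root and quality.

The figures 6/4 indicate a triad in second inversion.
In second inversion the root lies a fourth above the bass: a fourth above E in D major is A.
The chord tones are E, A, C#, giving A major.

A major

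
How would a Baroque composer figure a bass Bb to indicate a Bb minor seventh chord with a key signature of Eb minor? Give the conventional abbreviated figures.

Bb is the root of Bb minor seventh, so the chord is in root position.
A seventh chord in root position is figured 7/5/3, conventionally abbreviated 7.

7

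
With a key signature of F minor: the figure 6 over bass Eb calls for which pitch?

Counting 5 letter steps above Eb lands on C; in F minor, that letter is C.

C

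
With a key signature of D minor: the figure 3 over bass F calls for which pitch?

A

Counting 2 letter steps above F lands on A; in D minor, that letter is A.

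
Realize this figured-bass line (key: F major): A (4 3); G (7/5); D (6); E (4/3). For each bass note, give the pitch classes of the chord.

A, C, D, F | G, Bb, D, F | D, F, Bb | E, G, A, C

A (6/4/3): A, C, D, F.
G (7/5/3): G, Bb, D, F.
D (6/3): D, F, Bb.
E (6/4/3): E, G, A, C.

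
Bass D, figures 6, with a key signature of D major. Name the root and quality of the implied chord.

The figures 6 indicate a triad in first inversion.
In first inversion the root lies a sixth above the bass: a sixth above D in D major is B.
The chord tones are D, F#, B, giving B minor.

B minor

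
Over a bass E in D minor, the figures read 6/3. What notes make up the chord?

A third above E in this key is G.
A sixth above E in this key is C.
Together with the bass E, this spells C major in first inversion.

E, G, C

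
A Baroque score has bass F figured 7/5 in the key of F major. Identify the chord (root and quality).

F major seventh

The figures 7/5 indicate a seventh chord in root position.
In root position the bass is the root, so the root is F.
The chord tones are F, A, C, E, giving F major seventh.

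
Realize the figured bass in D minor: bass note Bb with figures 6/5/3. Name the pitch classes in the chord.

Bb, D, F, G

A third above Bb in this key is D.
A fifth above Bb in this key is F.
A sixth above Bb in this key is G.
Together with the bass Bb, this spells G minor seventh in first inversion.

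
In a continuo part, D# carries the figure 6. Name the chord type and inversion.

triad, first inversion

6 is shorthand for 6/3.
Intervals of 6/3 above the bass form a triad; the bass is the third, so this is first inversion.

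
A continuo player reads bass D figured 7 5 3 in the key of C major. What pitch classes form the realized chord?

A third above D in this key is F.
A fifth above D in this key is A.
A seventh above D in this key is C.
Together with the bass D, this spells D minor seventh in root position.

D, F, A, C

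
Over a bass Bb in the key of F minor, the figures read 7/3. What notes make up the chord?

The written figures 7/3 are shorthand for 7/5/3: the 5 is implied.
A third above Bb in this key is Db.
A fifth above Bb in this key is F.
A seventh above Bb in this key is Ab.
Together with the bass Bb, this spells Bb minor seventh in root position.

Bb, Db, F, Ab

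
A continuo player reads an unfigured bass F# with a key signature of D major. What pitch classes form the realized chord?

F#, A, C#

An unfigured bass implies 5/3.
A third above F# in this key is A.
A fifth above F# in this key is C#.
Together with the bass F#, this spells F# minor in root position.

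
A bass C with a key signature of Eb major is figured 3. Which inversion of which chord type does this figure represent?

3 is shorthand for 5/3.
Intervals of 5/3 above the bass form a triad; the bass is the root, so this is root position.

triad, root position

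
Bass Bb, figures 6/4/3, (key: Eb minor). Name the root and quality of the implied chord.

The figures 6/4/3 indicate a seventh chord in second inversion.
In second inversion the root lies a fourth above the bass: a fourth above Bb in Eb minor is Eb.
The chord tones are Bb, Db, Eb, Gb, giving Eb minor seventh.

Eb minor seventh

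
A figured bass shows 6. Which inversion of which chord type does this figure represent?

triad, first inversion

6 is shorthand for 6/3.
Intervals of 6/3 above the bass form a triad; the bass is the third, so this is first inversion.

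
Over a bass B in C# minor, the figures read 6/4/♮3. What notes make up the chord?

A third above B in this key is D#, made natural (D) by the ♮ figure.
A fourth above B in this key is E.
A sixth above B in this key is G#.
Together with the bass B, this spells E dominant seventh in second inversion.

B, D, E, G#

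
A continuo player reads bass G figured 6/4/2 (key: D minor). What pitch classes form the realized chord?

G, A, C, E

A second above G in this key is A.
A fourth above G in this key is C.
A sixth above G in this key is E.
Together with the bass G, this spells A minor seventh in third inversion.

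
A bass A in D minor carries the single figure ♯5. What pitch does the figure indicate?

E#

Counting 4 letter steps above A lands on E; in D minor, that letter is E.
The #5 figure raises it a semitone, giving E#.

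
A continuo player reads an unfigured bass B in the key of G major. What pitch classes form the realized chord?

An unfigured bass implies 5/3.
A third above B in this key is D.
A fifth above B in this key is F#.
Together with the bass B, this spells B minor in root position.

B, D, F#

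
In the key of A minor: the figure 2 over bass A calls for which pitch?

Counting 1 letter step above A lands on B; in A minor, that letter is B.

B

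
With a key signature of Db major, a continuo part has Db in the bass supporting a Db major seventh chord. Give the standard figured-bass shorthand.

Db is the root of Db major seventh, so the chord is in root position.
A seventh chord in root position is figured 7/5/3, conventionally abbreviated 7.

7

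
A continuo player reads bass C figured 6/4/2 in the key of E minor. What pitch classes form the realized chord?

A second above C in this key is D.
A fourth above C in this key is F#.
A sixth above C in this key is A.
Together with the bass C, this spells D dominant seventh in third inversion.

C, D, F#, A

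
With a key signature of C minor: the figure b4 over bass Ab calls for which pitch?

Db

Counting 3 letter steps above Ab lands on D; in C minor, that letter is D.
The b4 figure lowers it a semitone, giving Db.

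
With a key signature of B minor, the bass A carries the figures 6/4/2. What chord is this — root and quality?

The figures 6/4/2 indicate a seventh chord in third inversion.
In third inversion the root lies a second above the bass: a second above A in B minor is B.
The chord tones are A, B, D, F#, giving B minor seventh.

B minor seventh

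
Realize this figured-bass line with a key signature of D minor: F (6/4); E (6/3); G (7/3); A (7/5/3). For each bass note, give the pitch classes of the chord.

F, Bb, D | E, G, C | G, Bb, D, F | A, C, E, G

F (6/4): F, Bb, D.
E (6/3): E, G, C.
G (7/5/3): G, Bb, D, F.
A (7/5/3): A, C, E, G.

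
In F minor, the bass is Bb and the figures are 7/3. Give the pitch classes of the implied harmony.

Bb, Db, F, Ab

The written figures 7/3 are shorthand for 7/5/3: the 5 is implied.
A third above Bb in this key is Db.
A fifth above Bb in this key is F.
A seventh above Bb in this key is Ab.
Together with the bass Bb, this spells Bb minor seventh in root position.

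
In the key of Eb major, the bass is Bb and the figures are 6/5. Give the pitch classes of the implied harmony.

Bb, D, F, G

The written figures 6/5 are shorthand for 6/5/3: the 3 is implied.
A third above Bb in this key is D.
A fifth above Bb in this key is F.
A sixth above Bb in this key is G.
Together with the bass Bb, this spells G minor seventh in first inversion.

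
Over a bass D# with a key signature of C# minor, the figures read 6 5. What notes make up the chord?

The written figures 6 5 are shorthand for 6/5/3: the 3 is implied.
A third above D# in this key is F#.
A fifth above D# in this key is A.
A sixth above D# in this key is B.
Together with the bass D#, this spells B dominant seventh in first inversion.

D#, F#, A, B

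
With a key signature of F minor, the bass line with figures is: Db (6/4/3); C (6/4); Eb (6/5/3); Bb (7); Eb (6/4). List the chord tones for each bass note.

Db, F, G, Bb | C, F, Ab | Eb, G, Bb, C | Bb, Db, F, Ab | Eb, Ab, C

Db (6/4/3): Db, F, G, Bb.
C (6/4): C, F, Ab.
Eb (6/5/3): Eb, G, Bb, C.
Bb (7/5/3): Bb, Db, F, Ab.
Eb (6/4): Eb, Ab, C.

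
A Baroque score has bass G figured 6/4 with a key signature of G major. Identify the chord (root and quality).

The figures 6/4 indicate a triad in second inversion.
In second inversion the root lies a fourth above the bass: a fourth above G in G major is C.
The chord tones are G, C, E, giving C major.

C major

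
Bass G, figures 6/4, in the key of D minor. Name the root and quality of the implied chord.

The figures 6/4 indicate a triad in second inversion.
In second inversion the root lies a fourth above the bass: a fourth above G in D minor is C.
The chord tones are G, C, E, giving C major.

C major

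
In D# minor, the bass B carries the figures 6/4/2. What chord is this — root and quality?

C# dominant seventh

The figures 6/4/2 indicate a seventh chord in third inversion.
In third inversion the root lies a second above the bass: a second above B in D# minor is C#.
The chord tones are B, C#, E#, G#, giving C# dominant seventh.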